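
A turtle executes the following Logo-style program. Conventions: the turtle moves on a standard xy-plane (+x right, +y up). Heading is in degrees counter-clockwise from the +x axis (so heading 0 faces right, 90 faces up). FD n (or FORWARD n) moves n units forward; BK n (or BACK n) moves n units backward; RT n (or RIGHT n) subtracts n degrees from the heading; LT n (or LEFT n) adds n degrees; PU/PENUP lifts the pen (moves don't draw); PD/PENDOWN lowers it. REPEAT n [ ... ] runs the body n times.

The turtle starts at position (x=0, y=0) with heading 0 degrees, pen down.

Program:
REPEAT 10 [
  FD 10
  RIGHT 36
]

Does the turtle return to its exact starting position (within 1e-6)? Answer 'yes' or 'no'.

Answer: yes

Derivation:
Executing turtle program step by step:
Start: pos=(0,0), heading=0, pen down
REPEAT 10 [
  -- iteration 1/10 --
  FD 10: (0,0) -> (10,0) [heading=0, draw]
  RT 36: heading 0 -> 324
  -- iteration 2/10 --
  FD 10: (10,0) -> (18.09,-5.878) [heading=324, draw]
  RT 36: heading 324 -> 288
  -- iteration 3/10 --
  FD 10: (18.09,-5.878) -> (21.18,-15.388) [heading=288, draw]
  RT 36: heading 288 -> 252
  -- iteration 4/10 --
  FD 10: (21.18,-15.388) -> (18.09,-24.899) [heading=252, draw]
  RT 36: heading 252 -> 216
  -- iteration 5/10 --
  FD 10: (18.09,-24.899) -> (10,-30.777) [heading=216, draw]
  RT 36: heading 216 -> 180
  -- iteration 6/10 --
  FD 10: (10,-30.777) -> (0,-30.777) [heading=180, draw]
  RT 36: heading 180 -> 144
  -- iteration 7/10 --
  FD 10: (0,-30.777) -> (-8.09,-24.899) [heading=144, draw]
  RT 36: heading 144 -> 108
  -- iteration 8/10 --
  FD 10: (-8.09,-24.899) -> (-11.18,-15.388) [heading=108, draw]
  RT 36: heading 108 -> 72
  -- iteration 9/10 --
  FD 10: (-11.18,-15.388) -> (-8.09,-5.878) [heading=72, draw]
  RT 36: heading 72 -> 36
  -- iteration 10/10 --
  FD 10: (-8.09,-5.878) -> (0,0) [heading=36, draw]
  RT 36: heading 36 -> 0
]
Final: pos=(0,0), heading=0, 10 segment(s) drawn

Start position: (0, 0)
Final position: (0, 0)
Distance = 0; < 1e-6 -> CLOSED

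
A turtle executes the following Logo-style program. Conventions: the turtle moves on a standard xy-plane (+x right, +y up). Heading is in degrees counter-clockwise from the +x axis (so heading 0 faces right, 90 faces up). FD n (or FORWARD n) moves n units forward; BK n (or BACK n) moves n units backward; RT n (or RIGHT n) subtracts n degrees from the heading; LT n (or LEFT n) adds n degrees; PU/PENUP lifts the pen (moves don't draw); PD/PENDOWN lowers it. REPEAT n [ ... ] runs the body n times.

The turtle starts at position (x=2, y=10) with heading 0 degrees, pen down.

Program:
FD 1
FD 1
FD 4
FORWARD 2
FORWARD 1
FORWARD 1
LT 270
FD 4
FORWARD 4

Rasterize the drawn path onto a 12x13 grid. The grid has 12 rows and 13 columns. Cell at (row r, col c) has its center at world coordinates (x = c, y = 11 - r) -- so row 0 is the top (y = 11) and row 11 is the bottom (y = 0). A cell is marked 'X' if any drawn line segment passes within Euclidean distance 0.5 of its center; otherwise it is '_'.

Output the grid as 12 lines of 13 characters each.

Segment 0: (2,10) -> (3,10)
Segment 1: (3,10) -> (4,10)
Segment 2: (4,10) -> (8,10)
Segment 3: (8,10) -> (10,10)
Segment 4: (10,10) -> (11,10)
Segment 5: (11,10) -> (12,10)
Segment 6: (12,10) -> (12,6)
Segment 7: (12,6) -> (12,2)

Answer: _____________
__XXXXXXXXXXX
____________X
____________X
____________X
____________X
____________X
____________X
____________X
____________X
_____________
_____________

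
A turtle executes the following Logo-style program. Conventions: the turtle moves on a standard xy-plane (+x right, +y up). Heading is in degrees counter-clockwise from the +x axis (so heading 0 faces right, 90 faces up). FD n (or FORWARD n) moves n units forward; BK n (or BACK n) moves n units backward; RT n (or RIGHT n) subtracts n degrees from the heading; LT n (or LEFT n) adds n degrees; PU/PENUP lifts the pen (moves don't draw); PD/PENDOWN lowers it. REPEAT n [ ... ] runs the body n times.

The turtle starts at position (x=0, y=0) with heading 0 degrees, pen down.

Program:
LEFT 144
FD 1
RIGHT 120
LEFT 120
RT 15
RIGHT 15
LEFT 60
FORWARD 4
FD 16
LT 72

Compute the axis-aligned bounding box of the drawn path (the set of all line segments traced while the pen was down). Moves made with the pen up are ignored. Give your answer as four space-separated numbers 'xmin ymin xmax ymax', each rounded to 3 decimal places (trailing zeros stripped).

Answer: -20.699 0 0 2.678

Derivation:
Executing turtle program step by step:
Start: pos=(0,0), heading=0, pen down
LT 144: heading 0 -> 144
FD 1: (0,0) -> (-0.809,0.588) [heading=144, draw]
RT 120: heading 144 -> 24
LT 120: heading 24 -> 144
RT 15: heading 144 -> 129
RT 15: heading 129 -> 114
LT 60: heading 114 -> 174
FD 4: (-0.809,0.588) -> (-4.787,1.006) [heading=174, draw]
FD 16: (-4.787,1.006) -> (-20.699,2.678) [heading=174, draw]
LT 72: heading 174 -> 246
Final: pos=(-20.699,2.678), heading=246, 3 segment(s) drawn

Segment endpoints: x in {-20.699, -4.787, -0.809, 0}, y in {0, 0.588, 1.006, 2.678}
xmin=-20.699, ymin=0, xmax=0, ymax=2.678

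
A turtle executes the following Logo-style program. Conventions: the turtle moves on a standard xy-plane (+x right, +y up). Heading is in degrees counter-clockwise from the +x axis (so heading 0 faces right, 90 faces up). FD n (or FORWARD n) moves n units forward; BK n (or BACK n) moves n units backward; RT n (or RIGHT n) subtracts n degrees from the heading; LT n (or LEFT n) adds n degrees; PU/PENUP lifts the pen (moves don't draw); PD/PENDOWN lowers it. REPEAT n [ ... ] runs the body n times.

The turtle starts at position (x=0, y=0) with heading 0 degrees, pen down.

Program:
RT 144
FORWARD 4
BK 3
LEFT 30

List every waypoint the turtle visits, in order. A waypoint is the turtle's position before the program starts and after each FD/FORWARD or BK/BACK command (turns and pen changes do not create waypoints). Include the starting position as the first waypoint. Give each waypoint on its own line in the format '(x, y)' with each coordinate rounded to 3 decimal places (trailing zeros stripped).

Executing turtle program step by step:
Start: pos=(0,0), heading=0, pen down
RT 144: heading 0 -> 216
FD 4: (0,0) -> (-3.236,-2.351) [heading=216, draw]
BK 3: (-3.236,-2.351) -> (-0.809,-0.588) [heading=216, draw]
LT 30: heading 216 -> 246
Final: pos=(-0.809,-0.588), heading=246, 2 segment(s) drawn
Waypoints (3 total):
(0, 0)
(-3.236, -2.351)
(-0.809, -0.588)

Answer: (0, 0)
(-3.236, -2.351)
(-0.809, -0.588)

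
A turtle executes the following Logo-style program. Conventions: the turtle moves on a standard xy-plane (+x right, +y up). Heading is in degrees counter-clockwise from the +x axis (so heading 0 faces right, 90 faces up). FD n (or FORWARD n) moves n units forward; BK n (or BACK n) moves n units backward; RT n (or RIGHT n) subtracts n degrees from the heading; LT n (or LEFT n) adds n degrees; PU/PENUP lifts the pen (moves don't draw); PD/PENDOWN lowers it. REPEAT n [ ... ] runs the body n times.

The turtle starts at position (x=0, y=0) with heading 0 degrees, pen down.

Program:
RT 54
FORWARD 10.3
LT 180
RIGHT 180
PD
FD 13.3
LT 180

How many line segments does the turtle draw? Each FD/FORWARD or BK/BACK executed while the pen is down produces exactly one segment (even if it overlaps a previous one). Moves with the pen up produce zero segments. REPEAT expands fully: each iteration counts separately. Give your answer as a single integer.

Executing turtle program step by step:
Start: pos=(0,0), heading=0, pen down
RT 54: heading 0 -> 306
FD 10.3: (0,0) -> (6.054,-8.333) [heading=306, draw]
LT 180: heading 306 -> 126
RT 180: heading 126 -> 306
PD: pen down
FD 13.3: (6.054,-8.333) -> (13.872,-19.093) [heading=306, draw]
LT 180: heading 306 -> 126
Final: pos=(13.872,-19.093), heading=126, 2 segment(s) drawn
Segments drawn: 2

Answer: 2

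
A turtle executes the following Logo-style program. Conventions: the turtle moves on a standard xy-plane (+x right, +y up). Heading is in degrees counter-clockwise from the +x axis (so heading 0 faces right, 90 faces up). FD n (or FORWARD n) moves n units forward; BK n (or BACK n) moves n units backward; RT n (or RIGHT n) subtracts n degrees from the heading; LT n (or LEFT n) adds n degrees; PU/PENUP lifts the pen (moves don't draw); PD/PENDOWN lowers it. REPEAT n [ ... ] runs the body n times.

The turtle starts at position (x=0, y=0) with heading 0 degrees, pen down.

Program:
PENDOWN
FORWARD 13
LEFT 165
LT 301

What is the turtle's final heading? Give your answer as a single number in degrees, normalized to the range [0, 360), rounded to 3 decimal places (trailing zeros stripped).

Answer: 106

Derivation:
Executing turtle program step by step:
Start: pos=(0,0), heading=0, pen down
PD: pen down
FD 13: (0,0) -> (13,0) [heading=0, draw]
LT 165: heading 0 -> 165
LT 301: heading 165 -> 106
Final: pos=(13,0), heading=106, 1 segment(s) drawn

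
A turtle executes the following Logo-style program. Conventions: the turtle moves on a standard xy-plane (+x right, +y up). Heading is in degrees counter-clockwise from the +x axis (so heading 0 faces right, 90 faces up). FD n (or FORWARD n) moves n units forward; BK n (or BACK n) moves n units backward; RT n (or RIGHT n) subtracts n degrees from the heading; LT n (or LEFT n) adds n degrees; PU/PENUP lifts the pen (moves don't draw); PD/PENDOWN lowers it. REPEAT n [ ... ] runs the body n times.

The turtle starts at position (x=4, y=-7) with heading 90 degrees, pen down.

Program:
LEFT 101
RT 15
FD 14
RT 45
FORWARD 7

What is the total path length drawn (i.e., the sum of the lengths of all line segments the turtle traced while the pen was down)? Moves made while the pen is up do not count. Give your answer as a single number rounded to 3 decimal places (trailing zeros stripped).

Answer: 21

Derivation:
Executing turtle program step by step:
Start: pos=(4,-7), heading=90, pen down
LT 101: heading 90 -> 191
RT 15: heading 191 -> 176
FD 14: (4,-7) -> (-9.966,-6.023) [heading=176, draw]
RT 45: heading 176 -> 131
FD 7: (-9.966,-6.023) -> (-14.558,-0.74) [heading=131, draw]
Final: pos=(-14.558,-0.74), heading=131, 2 segment(s) drawn

Segment lengths:
  seg 1: (4,-7) -> (-9.966,-6.023), length = 14
  seg 2: (-9.966,-6.023) -> (-14.558,-0.74), length = 7
Total = 21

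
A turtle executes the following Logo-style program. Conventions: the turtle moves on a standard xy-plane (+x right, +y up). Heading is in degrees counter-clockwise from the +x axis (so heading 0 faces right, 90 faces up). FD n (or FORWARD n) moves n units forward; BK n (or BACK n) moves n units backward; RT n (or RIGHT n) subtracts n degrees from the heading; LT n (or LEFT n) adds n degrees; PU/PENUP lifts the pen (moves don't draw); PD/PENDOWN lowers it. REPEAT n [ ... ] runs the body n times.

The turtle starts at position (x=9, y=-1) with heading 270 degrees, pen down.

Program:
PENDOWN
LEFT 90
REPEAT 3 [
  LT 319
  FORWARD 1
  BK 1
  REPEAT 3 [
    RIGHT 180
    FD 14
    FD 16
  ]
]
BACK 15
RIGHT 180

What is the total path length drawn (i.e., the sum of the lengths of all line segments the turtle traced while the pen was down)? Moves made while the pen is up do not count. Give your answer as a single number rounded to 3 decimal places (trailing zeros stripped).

Answer: 291

Derivation:
Executing turtle program step by step:
Start: pos=(9,-1), heading=270, pen down
PD: pen down
LT 90: heading 270 -> 0
REPEAT 3 [
  -- iteration 1/3 --
  LT 319: heading 0 -> 319
  FD 1: (9,-1) -> (9.755,-1.656) [heading=319, draw]
  BK 1: (9.755,-1.656) -> (9,-1) [heading=319, draw]
  REPEAT 3 [
    -- iteration 1/3 --
    RT 180: heading 319 -> 139
    FD 14: (9,-1) -> (-1.566,8.185) [heading=139, draw]
    FD 16: (-1.566,8.185) -> (-13.641,18.682) [heading=139, draw]
    -- iteration 2/3 --
    RT 180: heading 139 -> 319
    FD 14: (-13.641,18.682) -> (-3.075,9.497) [heading=319, draw]
    FD 16: (-3.075,9.497) -> (9,-1) [heading=319, draw]
    -- iteration 3/3 --
    RT 180: heading 319 -> 139
    FD 14: (9,-1) -> (-1.566,8.185) [heading=139, draw]
    FD 16: (-1.566,8.185) -> (-13.641,18.682) [heading=139, draw]
  ]
  -- iteration 2/3 --
  LT 319: heading 139 -> 98
  FD 1: (-13.641,18.682) -> (-13.78,19.672) [heading=98, draw]
  BK 1: (-13.78,19.672) -> (-13.641,18.682) [heading=98, draw]
  REPEAT 3 [
    -- iteration 1/3 --
    RT 180: heading 98 -> 278
    FD 14: (-13.641,18.682) -> (-11.693,4.818) [heading=278, draw]
    FD 16: (-11.693,4.818) -> (-9.466,-11.026) [heading=278, draw]
    -- iteration 2/3 --
    RT 180: heading 278 -> 98
    FD 14: (-9.466,-11.026) -> (-11.415,2.837) [heading=98, draw]
    FD 16: (-11.415,2.837) -> (-13.641,18.682) [heading=98, draw]
    -- iteration 3/3 --
    RT 180: heading 98 -> 278
    FD 14: (-13.641,18.682) -> (-11.693,4.818) [heading=278, draw]
    FD 16: (-11.693,4.818) -> (-9.466,-11.026) [heading=278, draw]
  ]
  -- iteration 3/3 --
  LT 319: heading 278 -> 237
  FD 1: (-9.466,-11.026) -> (-10.011,-11.865) [heading=237, draw]
  BK 1: (-10.011,-11.865) -> (-9.466,-11.026) [heading=237, draw]
  REPEAT 3 [
    -- iteration 1/3 --
    RT 180: heading 237 -> 57
    FD 14: (-9.466,-11.026) -> (-1.841,0.715) [heading=57, draw]
    FD 16: (-1.841,0.715) -> (6.873,14.134) [heading=57, draw]
    -- iteration 2/3 --
    RT 180: heading 57 -> 237
    FD 14: (6.873,14.134) -> (-0.752,2.392) [heading=237, draw]
    FD 16: (-0.752,2.392) -> (-9.466,-11.026) [heading=237, draw]
    -- iteration 3/3 --
    RT 180: heading 237 -> 57
    FD 14: (-9.466,-11.026) -> (-1.841,0.715) [heading=57, draw]
    FD 16: (-1.841,0.715) -> (6.873,14.134) [heading=57, draw]
  ]
]
BK 15: (6.873,14.134) -> (-1.297,1.554) [heading=57, draw]
RT 180: heading 57 -> 237
Final: pos=(-1.297,1.554), heading=237, 25 segment(s) drawn

Segment lengths:
  seg 1: (9,-1) -> (9.755,-1.656), length = 1
  seg 2: (9.755,-1.656) -> (9,-1), length = 1
  seg 3: (9,-1) -> (-1.566,8.185), length = 14
  seg 4: (-1.566,8.185) -> (-13.641,18.682), length = 16
  seg 5: (-13.641,18.682) -> (-3.075,9.497), length = 14
  seg 6: (-3.075,9.497) -> (9,-1), length = 16
  seg 7: (9,-1) -> (-1.566,8.185), length = 14
  seg 8: (-1.566,8.185) -> (-13.641,18.682), length = 16
  seg 9: (-13.641,18.682) -> (-13.78,19.672), length = 1
  seg 10: (-13.78,19.672) -> (-13.641,18.682), length = 1
  seg 11: (-13.641,18.682) -> (-11.693,4.818), length = 14
  seg 12: (-11.693,4.818) -> (-9.466,-11.026), length = 16
  seg 13: (-9.466,-11.026) -> (-11.415,2.837), length = 14
  seg 14: (-11.415,2.837) -> (-13.641,18.682), length = 16
  seg 15: (-13.641,18.682) -> (-11.693,4.818), length = 14
  seg 16: (-11.693,4.818) -> (-9.466,-11.026), length = 16
  seg 17: (-9.466,-11.026) -> (-10.011,-11.865), length = 1
  seg 18: (-10.011,-11.865) -> (-9.466,-11.026), length = 1
  seg 19: (-9.466,-11.026) -> (-1.841,0.715), length = 14
  seg 20: (-1.841,0.715) -> (6.873,14.134), length = 16
  seg 21: (6.873,14.134) -> (-0.752,2.392), length = 14
  seg 22: (-0.752,2.392) -> (-9.466,-11.026), length = 16
  seg 23: (-9.466,-11.026) -> (-1.841,0.715), length = 14
  seg 24: (-1.841,0.715) -> (6.873,14.134), length = 16
  seg 25: (6.873,14.134) -> (-1.297,1.554), length = 15
Total = 291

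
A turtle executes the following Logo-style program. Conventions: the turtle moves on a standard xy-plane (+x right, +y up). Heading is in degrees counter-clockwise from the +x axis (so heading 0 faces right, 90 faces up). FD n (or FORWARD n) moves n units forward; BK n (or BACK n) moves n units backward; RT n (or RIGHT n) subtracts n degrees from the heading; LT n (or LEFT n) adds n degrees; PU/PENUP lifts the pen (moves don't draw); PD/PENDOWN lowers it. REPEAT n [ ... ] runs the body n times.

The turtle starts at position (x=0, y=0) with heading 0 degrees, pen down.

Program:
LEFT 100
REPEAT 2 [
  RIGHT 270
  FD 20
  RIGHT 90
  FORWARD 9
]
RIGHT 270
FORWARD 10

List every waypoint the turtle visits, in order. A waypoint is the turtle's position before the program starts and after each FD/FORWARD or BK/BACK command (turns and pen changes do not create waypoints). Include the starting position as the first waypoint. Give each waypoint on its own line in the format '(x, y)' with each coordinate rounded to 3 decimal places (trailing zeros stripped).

Executing turtle program step by step:
Start: pos=(0,0), heading=0, pen down
LT 100: heading 0 -> 100
REPEAT 2 [
  -- iteration 1/2 --
  RT 270: heading 100 -> 190
  FD 20: (0,0) -> (-19.696,-3.473) [heading=190, draw]
  RT 90: heading 190 -> 100
  FD 9: (-19.696,-3.473) -> (-21.259,5.39) [heading=100, draw]
  -- iteration 2/2 --
  RT 270: heading 100 -> 190
  FD 20: (-21.259,5.39) -> (-40.955,1.917) [heading=190, draw]
  RT 90: heading 190 -> 100
  FD 9: (-40.955,1.917) -> (-42.518,10.781) [heading=100, draw]
]
RT 270: heading 100 -> 190
FD 10: (-42.518,10.781) -> (-52.366,9.044) [heading=190, draw]
Final: pos=(-52.366,9.044), heading=190, 5 segment(s) drawn
Waypoints (6 total):
(0, 0)
(-19.696, -3.473)
(-21.259, 5.39)
(-40.955, 1.917)
(-42.518, 10.781)
(-52.366, 9.044)

Answer: (0, 0)
(-19.696, -3.473)
(-21.259, 5.39)
(-40.955, 1.917)
(-42.518, 10.781)
(-52.366, 9.044)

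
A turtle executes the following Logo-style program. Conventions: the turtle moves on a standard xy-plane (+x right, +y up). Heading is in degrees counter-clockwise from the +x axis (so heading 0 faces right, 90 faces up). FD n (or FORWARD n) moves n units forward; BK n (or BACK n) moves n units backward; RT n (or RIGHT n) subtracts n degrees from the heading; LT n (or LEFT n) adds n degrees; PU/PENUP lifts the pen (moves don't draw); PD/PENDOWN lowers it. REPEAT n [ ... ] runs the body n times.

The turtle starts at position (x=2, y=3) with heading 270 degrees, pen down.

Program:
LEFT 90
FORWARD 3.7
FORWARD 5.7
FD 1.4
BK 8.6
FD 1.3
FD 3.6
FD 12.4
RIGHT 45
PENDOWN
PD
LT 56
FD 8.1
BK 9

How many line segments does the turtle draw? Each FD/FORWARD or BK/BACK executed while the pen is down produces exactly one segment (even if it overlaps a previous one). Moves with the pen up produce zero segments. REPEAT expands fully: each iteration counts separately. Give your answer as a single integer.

Executing turtle program step by step:
Start: pos=(2,3), heading=270, pen down
LT 90: heading 270 -> 0
FD 3.7: (2,3) -> (5.7,3) [heading=0, draw]
FD 5.7: (5.7,3) -> (11.4,3) [heading=0, draw]
FD 1.4: (11.4,3) -> (12.8,3) [heading=0, draw]
BK 8.6: (12.8,3) -> (4.2,3) [heading=0, draw]
FD 1.3: (4.2,3) -> (5.5,3) [heading=0, draw]
FD 3.6: (5.5,3) -> (9.1,3) [heading=0, draw]
FD 12.4: (9.1,3) -> (21.5,3) [heading=0, draw]
RT 45: heading 0 -> 315
PD: pen down
PD: pen down
LT 56: heading 315 -> 11
FD 8.1: (21.5,3) -> (29.451,4.546) [heading=11, draw]
BK 9: (29.451,4.546) -> (20.617,2.828) [heading=11, draw]
Final: pos=(20.617,2.828), heading=11, 9 segment(s) drawn
Segments drawn: 9

Answer: 9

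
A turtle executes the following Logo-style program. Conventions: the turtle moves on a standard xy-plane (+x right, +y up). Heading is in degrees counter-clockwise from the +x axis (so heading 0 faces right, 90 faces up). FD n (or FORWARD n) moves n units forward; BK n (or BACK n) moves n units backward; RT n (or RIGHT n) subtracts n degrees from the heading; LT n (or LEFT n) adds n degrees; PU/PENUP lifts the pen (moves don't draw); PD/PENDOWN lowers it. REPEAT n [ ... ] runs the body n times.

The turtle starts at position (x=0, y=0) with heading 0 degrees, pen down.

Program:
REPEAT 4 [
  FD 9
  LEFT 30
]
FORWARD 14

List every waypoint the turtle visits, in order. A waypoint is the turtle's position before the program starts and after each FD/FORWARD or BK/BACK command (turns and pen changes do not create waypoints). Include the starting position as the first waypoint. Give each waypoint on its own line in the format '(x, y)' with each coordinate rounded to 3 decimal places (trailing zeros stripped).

Answer: (0, 0)
(9, 0)
(16.794, 4.5)
(21.294, 12.294)
(21.294, 21.294)
(14.294, 33.419)

Derivation:
Executing turtle program step by step:
Start: pos=(0,0), heading=0, pen down
REPEAT 4 [
  -- iteration 1/4 --
  FD 9: (0,0) -> (9,0) [heading=0, draw]
  LT 30: heading 0 -> 30
  -- iteration 2/4 --
  FD 9: (9,0) -> (16.794,4.5) [heading=30, draw]
  LT 30: heading 30 -> 60
  -- iteration 3/4 --
  FD 9: (16.794,4.5) -> (21.294,12.294) [heading=60, draw]
  LT 30: heading 60 -> 90
  -- iteration 4/4 --
  FD 9: (21.294,12.294) -> (21.294,21.294) [heading=90, draw]
  LT 30: heading 90 -> 120
]
FD 14: (21.294,21.294) -> (14.294,33.419) [heading=120, draw]
Final: pos=(14.294,33.419), heading=120, 5 segment(s) drawn
Waypoints (6 total):
(0, 0)
(9, 0)
(16.794, 4.5)
(21.294, 12.294)
(21.294, 21.294)
(14.294, 33.419)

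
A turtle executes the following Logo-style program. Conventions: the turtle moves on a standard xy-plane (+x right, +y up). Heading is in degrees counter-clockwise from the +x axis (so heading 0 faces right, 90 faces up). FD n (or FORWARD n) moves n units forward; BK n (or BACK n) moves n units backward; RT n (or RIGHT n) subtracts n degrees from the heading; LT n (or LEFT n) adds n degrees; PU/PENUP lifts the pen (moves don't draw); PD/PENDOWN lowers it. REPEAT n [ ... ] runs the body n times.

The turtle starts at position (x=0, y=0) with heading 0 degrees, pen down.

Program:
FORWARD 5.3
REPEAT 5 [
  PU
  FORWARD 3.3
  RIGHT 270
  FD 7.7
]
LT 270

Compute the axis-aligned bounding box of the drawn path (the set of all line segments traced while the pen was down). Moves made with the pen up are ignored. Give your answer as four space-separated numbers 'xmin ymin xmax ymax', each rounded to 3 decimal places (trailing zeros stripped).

Answer: 0 0 5.3 0

Derivation:
Executing turtle program step by step:
Start: pos=(0,0), heading=0, pen down
FD 5.3: (0,0) -> (5.3,0) [heading=0, draw]
REPEAT 5 [
  -- iteration 1/5 --
  PU: pen up
  FD 3.3: (5.3,0) -> (8.6,0) [heading=0, move]
  RT 270: heading 0 -> 90
  FD 7.7: (8.6,0) -> (8.6,7.7) [heading=90, move]
  -- iteration 2/5 --
  PU: pen up
  FD 3.3: (8.6,7.7) -> (8.6,11) [heading=90, move]
  RT 270: heading 90 -> 180
  FD 7.7: (8.6,11) -> (0.9,11) [heading=180, move]
  -- iteration 3/5 --
  PU: pen up
  FD 3.3: (0.9,11) -> (-2.4,11) [heading=180, move]
  RT 270: heading 180 -> 270
  FD 7.7: (-2.4,11) -> (-2.4,3.3) [heading=270, move]
  -- iteration 4/5 --
  PU: pen up
  FD 3.3: (-2.4,3.3) -> (-2.4,0) [heading=270, move]
  RT 270: heading 270 -> 0
  FD 7.7: (-2.4,0) -> (5.3,0) [heading=0, move]
  -- iteration 5/5 --
  PU: pen up
  FD 3.3: (5.3,0) -> (8.6,0) [heading=0, move]
  RT 270: heading 0 -> 90
  FD 7.7: (8.6,0) -> (8.6,7.7) [heading=90, move]
]
LT 270: heading 90 -> 0
Final: pos=(8.6,7.7), heading=0, 1 segment(s) drawn

Segment endpoints: x in {0, 5.3}, y in {0}
xmin=0, ymin=0, xmax=5.3, ymax=0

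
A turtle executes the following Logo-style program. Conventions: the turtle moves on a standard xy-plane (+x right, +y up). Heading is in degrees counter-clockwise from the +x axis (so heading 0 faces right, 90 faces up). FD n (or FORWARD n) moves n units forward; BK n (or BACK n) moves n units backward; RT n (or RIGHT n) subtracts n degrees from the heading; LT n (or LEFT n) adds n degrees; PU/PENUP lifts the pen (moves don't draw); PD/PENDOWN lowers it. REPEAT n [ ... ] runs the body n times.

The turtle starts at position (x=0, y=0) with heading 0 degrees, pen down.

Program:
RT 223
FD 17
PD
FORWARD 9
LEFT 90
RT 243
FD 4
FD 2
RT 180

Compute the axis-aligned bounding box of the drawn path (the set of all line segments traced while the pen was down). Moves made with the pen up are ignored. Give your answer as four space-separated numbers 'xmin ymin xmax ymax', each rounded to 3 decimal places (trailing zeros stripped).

Answer: -19.015 0 0 17.732

Derivation:
Executing turtle program step by step:
Start: pos=(0,0), heading=0, pen down
RT 223: heading 0 -> 137
FD 17: (0,0) -> (-12.433,11.594) [heading=137, draw]
PD: pen down
FD 9: (-12.433,11.594) -> (-19.015,17.732) [heading=137, draw]
LT 90: heading 137 -> 227
RT 243: heading 227 -> 344
FD 4: (-19.015,17.732) -> (-15.17,16.629) [heading=344, draw]
FD 2: (-15.17,16.629) -> (-13.248,16.078) [heading=344, draw]
RT 180: heading 344 -> 164
Final: pos=(-13.248,16.078), heading=164, 4 segment(s) drawn

Segment endpoints: x in {-19.015, -15.17, -13.248, -12.433, 0}, y in {0, 11.594, 16.078, 16.629, 17.732}
xmin=-19.015, ymin=0, xmax=0, ymax=17.732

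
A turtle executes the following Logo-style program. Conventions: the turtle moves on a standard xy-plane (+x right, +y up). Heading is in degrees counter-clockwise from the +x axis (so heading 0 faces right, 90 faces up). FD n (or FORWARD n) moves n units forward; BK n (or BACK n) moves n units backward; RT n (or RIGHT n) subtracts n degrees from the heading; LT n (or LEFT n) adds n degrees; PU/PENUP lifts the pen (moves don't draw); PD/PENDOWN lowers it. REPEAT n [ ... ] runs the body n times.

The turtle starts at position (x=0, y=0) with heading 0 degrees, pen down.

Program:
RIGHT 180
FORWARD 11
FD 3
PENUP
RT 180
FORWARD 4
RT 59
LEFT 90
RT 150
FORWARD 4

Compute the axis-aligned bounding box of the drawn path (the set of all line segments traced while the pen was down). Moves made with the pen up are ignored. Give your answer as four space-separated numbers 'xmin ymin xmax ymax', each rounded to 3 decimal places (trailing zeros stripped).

Answer: -14 0 0 0

Derivation:
Executing turtle program step by step:
Start: pos=(0,0), heading=0, pen down
RT 180: heading 0 -> 180
FD 11: (0,0) -> (-11,0) [heading=180, draw]
FD 3: (-11,0) -> (-14,0) [heading=180, draw]
PU: pen up
RT 180: heading 180 -> 0
FD 4: (-14,0) -> (-10,0) [heading=0, move]
RT 59: heading 0 -> 301
LT 90: heading 301 -> 31
RT 150: heading 31 -> 241
FD 4: (-10,0) -> (-11.939,-3.498) [heading=241, move]
Final: pos=(-11.939,-3.498), heading=241, 2 segment(s) drawn

Segment endpoints: x in {-14, -11, 0}, y in {0, 0, 0}
xmin=-14, ymin=0, xmax=0, ymax=0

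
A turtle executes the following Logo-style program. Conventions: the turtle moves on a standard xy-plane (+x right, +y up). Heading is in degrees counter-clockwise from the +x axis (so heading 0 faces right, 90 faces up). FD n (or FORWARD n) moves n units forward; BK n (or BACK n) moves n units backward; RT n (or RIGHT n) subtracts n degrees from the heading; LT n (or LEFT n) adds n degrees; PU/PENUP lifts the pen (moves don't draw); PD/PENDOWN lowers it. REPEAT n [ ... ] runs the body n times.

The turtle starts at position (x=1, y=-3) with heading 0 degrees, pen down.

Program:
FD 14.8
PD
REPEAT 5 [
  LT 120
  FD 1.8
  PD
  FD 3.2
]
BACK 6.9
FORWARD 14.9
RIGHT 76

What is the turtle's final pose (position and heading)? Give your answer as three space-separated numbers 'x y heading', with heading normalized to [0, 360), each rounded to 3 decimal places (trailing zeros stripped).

Answer: 6.8 -9.928 164

Derivation:
Executing turtle program step by step:
Start: pos=(1,-3), heading=0, pen down
FD 14.8: (1,-3) -> (15.8,-3) [heading=0, draw]
PD: pen down
REPEAT 5 [
  -- iteration 1/5 --
  LT 120: heading 0 -> 120
  FD 1.8: (15.8,-3) -> (14.9,-1.441) [heading=120, draw]
  PD: pen down
  FD 3.2: (14.9,-1.441) -> (13.3,1.33) [heading=120, draw]
  -- iteration 2/5 --
  LT 120: heading 120 -> 240
  FD 1.8: (13.3,1.33) -> (12.4,-0.229) [heading=240, draw]
  PD: pen down
  FD 3.2: (12.4,-0.229) -> (10.8,-3) [heading=240, draw]
  -- iteration 3/5 --
  LT 120: heading 240 -> 0
  FD 1.8: (10.8,-3) -> (12.6,-3) [heading=0, draw]
  PD: pen down
  FD 3.2: (12.6,-3) -> (15.8,-3) [heading=0, draw]
  -- iteration 4/5 --
  LT 120: heading 0 -> 120
  FD 1.8: (15.8,-3) -> (14.9,-1.441) [heading=120, draw]
  PD: pen down
  FD 3.2: (14.9,-1.441) -> (13.3,1.33) [heading=120, draw]
  -- iteration 5/5 --
  LT 120: heading 120 -> 240
  FD 1.8: (13.3,1.33) -> (12.4,-0.229) [heading=240, draw]
  PD: pen down
  FD 3.2: (12.4,-0.229) -> (10.8,-3) [heading=240, draw]
]
BK 6.9: (10.8,-3) -> (14.25,2.976) [heading=240, draw]
FD 14.9: (14.25,2.976) -> (6.8,-9.928) [heading=240, draw]
RT 76: heading 240 -> 164
Final: pos=(6.8,-9.928), heading=164, 13 segment(s) drawn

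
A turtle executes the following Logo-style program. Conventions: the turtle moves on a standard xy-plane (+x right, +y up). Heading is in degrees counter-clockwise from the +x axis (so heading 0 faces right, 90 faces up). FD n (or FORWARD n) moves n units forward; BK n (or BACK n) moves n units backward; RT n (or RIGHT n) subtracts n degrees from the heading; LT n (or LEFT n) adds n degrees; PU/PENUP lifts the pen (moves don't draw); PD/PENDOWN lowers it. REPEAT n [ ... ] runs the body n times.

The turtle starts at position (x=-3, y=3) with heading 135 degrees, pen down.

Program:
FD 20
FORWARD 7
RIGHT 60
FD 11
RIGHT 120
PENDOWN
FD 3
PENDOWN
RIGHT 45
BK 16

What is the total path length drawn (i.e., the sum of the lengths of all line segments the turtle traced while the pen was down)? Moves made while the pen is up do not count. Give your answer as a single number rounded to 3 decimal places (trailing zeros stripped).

Answer: 57

Derivation:
Executing turtle program step by step:
Start: pos=(-3,3), heading=135, pen down
FD 20: (-3,3) -> (-17.142,17.142) [heading=135, draw]
FD 7: (-17.142,17.142) -> (-22.092,22.092) [heading=135, draw]
RT 60: heading 135 -> 75
FD 11: (-22.092,22.092) -> (-19.245,32.717) [heading=75, draw]
RT 120: heading 75 -> 315
PD: pen down
FD 3: (-19.245,32.717) -> (-17.124,30.596) [heading=315, draw]
PD: pen down
RT 45: heading 315 -> 270
BK 16: (-17.124,30.596) -> (-17.124,46.596) [heading=270, draw]
Final: pos=(-17.124,46.596), heading=270, 5 segment(s) drawn

Segment lengths:
  seg 1: (-3,3) -> (-17.142,17.142), length = 20
  seg 2: (-17.142,17.142) -> (-22.092,22.092), length = 7
  seg 3: (-22.092,22.092) -> (-19.245,32.717), length = 11
  seg 4: (-19.245,32.717) -> (-17.124,30.596), length = 3
  seg 5: (-17.124,30.596) -> (-17.124,46.596), length = 16
Total = 57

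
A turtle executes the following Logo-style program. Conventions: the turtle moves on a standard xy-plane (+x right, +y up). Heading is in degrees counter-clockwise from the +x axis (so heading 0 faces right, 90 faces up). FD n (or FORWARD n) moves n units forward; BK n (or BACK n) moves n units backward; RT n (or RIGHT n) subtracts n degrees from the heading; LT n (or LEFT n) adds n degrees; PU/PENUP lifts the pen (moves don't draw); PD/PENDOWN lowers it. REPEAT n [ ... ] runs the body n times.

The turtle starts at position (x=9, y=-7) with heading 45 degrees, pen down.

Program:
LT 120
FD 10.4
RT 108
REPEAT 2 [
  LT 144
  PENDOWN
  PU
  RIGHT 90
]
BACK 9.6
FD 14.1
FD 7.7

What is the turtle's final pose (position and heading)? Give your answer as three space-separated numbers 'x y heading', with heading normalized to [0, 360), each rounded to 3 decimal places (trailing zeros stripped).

Answer: -12.83 -1.151 165

Derivation:
Executing turtle program step by step:
Start: pos=(9,-7), heading=45, pen down
LT 120: heading 45 -> 165
FD 10.4: (9,-7) -> (-1.046,-4.308) [heading=165, draw]
RT 108: heading 165 -> 57
REPEAT 2 [
  -- iteration 1/2 --
  LT 144: heading 57 -> 201
  PD: pen down
  PU: pen up
  RT 90: heading 201 -> 111
  -- iteration 2/2 --
  LT 144: heading 111 -> 255
  PD: pen down
  PU: pen up
  RT 90: heading 255 -> 165
]
BK 9.6: (-1.046,-4.308) -> (8.227,-6.793) [heading=165, move]
FD 14.1: (8.227,-6.793) -> (-5.392,-3.144) [heading=165, move]
FD 7.7: (-5.392,-3.144) -> (-12.83,-1.151) [heading=165, move]
Final: pos=(-12.83,-1.151), heading=165, 1 segment(s) drawn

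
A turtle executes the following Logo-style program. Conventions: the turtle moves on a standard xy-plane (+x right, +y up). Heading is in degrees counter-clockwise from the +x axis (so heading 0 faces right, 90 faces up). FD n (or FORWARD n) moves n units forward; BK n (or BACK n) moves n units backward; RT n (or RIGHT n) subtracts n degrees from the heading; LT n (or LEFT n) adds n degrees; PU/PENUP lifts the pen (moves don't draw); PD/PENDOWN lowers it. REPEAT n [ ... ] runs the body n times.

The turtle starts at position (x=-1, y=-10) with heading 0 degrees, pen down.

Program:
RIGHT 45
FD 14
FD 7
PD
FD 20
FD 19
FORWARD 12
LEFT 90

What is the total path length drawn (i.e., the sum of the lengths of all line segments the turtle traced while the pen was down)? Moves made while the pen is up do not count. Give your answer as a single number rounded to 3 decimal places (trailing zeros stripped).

Answer: 72

Derivation:
Executing turtle program step by step:
Start: pos=(-1,-10), heading=0, pen down
RT 45: heading 0 -> 315
FD 14: (-1,-10) -> (8.899,-19.899) [heading=315, draw]
FD 7: (8.899,-19.899) -> (13.849,-24.849) [heading=315, draw]
PD: pen down
FD 20: (13.849,-24.849) -> (27.991,-38.991) [heading=315, draw]
FD 19: (27.991,-38.991) -> (41.426,-52.426) [heading=315, draw]
FD 12: (41.426,-52.426) -> (49.912,-60.912) [heading=315, draw]
LT 90: heading 315 -> 45
Final: pos=(49.912,-60.912), heading=45, 5 segment(s) drawn

Segment lengths:
  seg 1: (-1,-10) -> (8.899,-19.899), length = 14
  seg 2: (8.899,-19.899) -> (13.849,-24.849), length = 7
  seg 3: (13.849,-24.849) -> (27.991,-38.991), length = 20
  seg 4: (27.991,-38.991) -> (41.426,-52.426), length = 19
  seg 5: (41.426,-52.426) -> (49.912,-60.912), length = 12
Total = 72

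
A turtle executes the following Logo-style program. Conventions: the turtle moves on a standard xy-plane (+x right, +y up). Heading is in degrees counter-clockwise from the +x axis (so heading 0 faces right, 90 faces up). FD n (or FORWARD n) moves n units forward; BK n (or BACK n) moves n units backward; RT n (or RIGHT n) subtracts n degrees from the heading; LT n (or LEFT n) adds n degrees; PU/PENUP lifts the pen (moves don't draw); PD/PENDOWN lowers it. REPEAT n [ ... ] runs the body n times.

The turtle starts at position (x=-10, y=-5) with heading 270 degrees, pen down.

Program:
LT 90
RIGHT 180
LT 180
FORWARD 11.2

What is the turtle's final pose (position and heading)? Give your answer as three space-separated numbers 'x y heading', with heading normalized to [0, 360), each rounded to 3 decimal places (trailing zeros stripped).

Executing turtle program step by step:
Start: pos=(-10,-5), heading=270, pen down
LT 90: heading 270 -> 0
RT 180: heading 0 -> 180
LT 180: heading 180 -> 0
FD 11.2: (-10,-5) -> (1.2,-5) [heading=0, draw]
Final: pos=(1.2,-5), heading=0, 1 segment(s) drawn

Answer: 1.2 -5 0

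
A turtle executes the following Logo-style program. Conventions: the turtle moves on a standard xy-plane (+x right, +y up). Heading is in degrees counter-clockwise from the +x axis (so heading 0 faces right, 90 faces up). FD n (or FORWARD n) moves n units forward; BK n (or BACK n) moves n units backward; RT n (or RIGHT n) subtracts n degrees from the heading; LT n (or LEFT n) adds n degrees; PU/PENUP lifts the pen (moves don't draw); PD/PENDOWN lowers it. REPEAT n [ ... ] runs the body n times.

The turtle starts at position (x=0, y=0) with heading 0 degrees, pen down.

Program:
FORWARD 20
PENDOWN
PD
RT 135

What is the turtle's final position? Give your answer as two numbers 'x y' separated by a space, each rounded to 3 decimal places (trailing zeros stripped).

Executing turtle program step by step:
Start: pos=(0,0), heading=0, pen down
FD 20: (0,0) -> (20,0) [heading=0, draw]
PD: pen down
PD: pen down
RT 135: heading 0 -> 225
Final: pos=(20,0), heading=225, 1 segment(s) drawn

Answer: 20 0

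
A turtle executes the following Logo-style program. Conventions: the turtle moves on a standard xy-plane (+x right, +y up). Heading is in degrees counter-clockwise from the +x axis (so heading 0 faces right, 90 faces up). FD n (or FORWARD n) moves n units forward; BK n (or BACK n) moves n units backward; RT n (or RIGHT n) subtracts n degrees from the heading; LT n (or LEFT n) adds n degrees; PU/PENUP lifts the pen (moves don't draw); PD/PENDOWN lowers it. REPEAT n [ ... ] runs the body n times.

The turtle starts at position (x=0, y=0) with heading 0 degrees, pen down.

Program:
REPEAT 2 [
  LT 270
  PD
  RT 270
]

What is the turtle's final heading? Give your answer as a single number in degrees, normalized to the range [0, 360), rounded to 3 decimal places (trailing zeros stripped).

Answer: 0

Derivation:
Executing turtle program step by step:
Start: pos=(0,0), heading=0, pen down
REPEAT 2 [
  -- iteration 1/2 --
  LT 270: heading 0 -> 270
  PD: pen down
  RT 270: heading 270 -> 0
  -- iteration 2/2 --
  LT 270: heading 0 -> 270
  PD: pen down
  RT 270: heading 270 -> 0
]
Final: pos=(0,0), heading=0, 0 segment(s) drawn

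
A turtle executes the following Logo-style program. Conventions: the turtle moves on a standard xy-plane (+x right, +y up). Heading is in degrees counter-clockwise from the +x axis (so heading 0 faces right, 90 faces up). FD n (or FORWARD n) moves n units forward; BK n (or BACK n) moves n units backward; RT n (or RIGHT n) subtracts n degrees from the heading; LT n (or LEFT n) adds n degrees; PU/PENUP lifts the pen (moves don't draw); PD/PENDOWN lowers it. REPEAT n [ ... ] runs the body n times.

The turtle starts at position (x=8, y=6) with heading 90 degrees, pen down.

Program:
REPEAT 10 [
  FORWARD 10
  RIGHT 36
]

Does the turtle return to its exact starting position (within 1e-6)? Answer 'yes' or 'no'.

Executing turtle program step by step:
Start: pos=(8,6), heading=90, pen down
REPEAT 10 [
  -- iteration 1/10 --
  FD 10: (8,6) -> (8,16) [heading=90, draw]
  RT 36: heading 90 -> 54
  -- iteration 2/10 --
  FD 10: (8,16) -> (13.878,24.09) [heading=54, draw]
  RT 36: heading 54 -> 18
  -- iteration 3/10 --
  FD 10: (13.878,24.09) -> (23.388,27.18) [heading=18, draw]
  RT 36: heading 18 -> 342
  -- iteration 4/10 --
  FD 10: (23.388,27.18) -> (32.899,24.09) [heading=342, draw]
  RT 36: heading 342 -> 306
  -- iteration 5/10 --
  FD 10: (32.899,24.09) -> (38.777,16) [heading=306, draw]
  RT 36: heading 306 -> 270
  -- iteration 6/10 --
  FD 10: (38.777,16) -> (38.777,6) [heading=270, draw]
  RT 36: heading 270 -> 234
  -- iteration 7/10 --
  FD 10: (38.777,6) -> (32.899,-2.09) [heading=234, draw]
  RT 36: heading 234 -> 198
  -- iteration 8/10 --
  FD 10: (32.899,-2.09) -> (23.388,-5.18) [heading=198, draw]
  RT 36: heading 198 -> 162
  -- iteration 9/10 --
  FD 10: (23.388,-5.18) -> (13.878,-2.09) [heading=162, draw]
  RT 36: heading 162 -> 126
  -- iteration 10/10 --
  FD 10: (13.878,-2.09) -> (8,6) [heading=126, draw]
  RT 36: heading 126 -> 90
]
Final: pos=(8,6), heading=90, 10 segment(s) drawn

Start position: (8, 6)
Final position: (8, 6)
Distance = 0; < 1e-6 -> CLOSED

Answer: yes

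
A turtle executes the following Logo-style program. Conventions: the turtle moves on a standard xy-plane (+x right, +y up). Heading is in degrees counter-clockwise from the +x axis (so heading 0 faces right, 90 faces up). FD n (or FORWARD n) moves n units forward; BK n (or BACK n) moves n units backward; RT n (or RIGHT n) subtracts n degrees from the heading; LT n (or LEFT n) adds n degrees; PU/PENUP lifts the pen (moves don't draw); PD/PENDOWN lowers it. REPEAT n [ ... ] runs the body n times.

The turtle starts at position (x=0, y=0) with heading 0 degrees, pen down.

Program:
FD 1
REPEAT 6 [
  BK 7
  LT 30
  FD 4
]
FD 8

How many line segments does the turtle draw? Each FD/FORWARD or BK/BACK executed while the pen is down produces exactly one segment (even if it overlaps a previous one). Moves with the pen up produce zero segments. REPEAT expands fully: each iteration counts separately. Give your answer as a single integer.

Executing turtle program step by step:
Start: pos=(0,0), heading=0, pen down
FD 1: (0,0) -> (1,0) [heading=0, draw]
REPEAT 6 [
  -- iteration 1/6 --
  BK 7: (1,0) -> (-6,0) [heading=0, draw]
  LT 30: heading 0 -> 30
  FD 4: (-6,0) -> (-2.536,2) [heading=30, draw]
  -- iteration 2/6 --
  BK 7: (-2.536,2) -> (-8.598,-1.5) [heading=30, draw]
  LT 30: heading 30 -> 60
  FD 4: (-8.598,-1.5) -> (-6.598,1.964) [heading=60, draw]
  -- iteration 3/6 --
  BK 7: (-6.598,1.964) -> (-10.098,-4.098) [heading=60, draw]
  LT 30: heading 60 -> 90
  FD 4: (-10.098,-4.098) -> (-10.098,-0.098) [heading=90, draw]
  -- iteration 4/6 --
  BK 7: (-10.098,-0.098) -> (-10.098,-7.098) [heading=90, draw]
  LT 30: heading 90 -> 120
  FD 4: (-10.098,-7.098) -> (-12.098,-3.634) [heading=120, draw]
  -- iteration 5/6 --
  BK 7: (-12.098,-3.634) -> (-8.598,-9.696) [heading=120, draw]
  LT 30: heading 120 -> 150
  FD 4: (-8.598,-9.696) -> (-12.062,-7.696) [heading=150, draw]
  -- iteration 6/6 --
  BK 7: (-12.062,-7.696) -> (-6,-11.196) [heading=150, draw]
  LT 30: heading 150 -> 180
  FD 4: (-6,-11.196) -> (-10,-11.196) [heading=180, draw]
]
FD 8: (-10,-11.196) -> (-18,-11.196) [heading=180, draw]
Final: pos=(-18,-11.196), heading=180, 14 segment(s) drawn
Segments drawn: 14

Answer: 14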